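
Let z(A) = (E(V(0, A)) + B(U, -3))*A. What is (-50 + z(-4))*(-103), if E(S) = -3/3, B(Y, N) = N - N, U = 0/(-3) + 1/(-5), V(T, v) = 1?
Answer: 4738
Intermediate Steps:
U = -1/5 (U = 0*(-1/3) + 1*(-1/5) = 0 - 1/5 = -1/5 ≈ -0.20000)
B(Y, N) = 0
E(S) = -1 (E(S) = -3*1/3 = -1)
z(A) = -A (z(A) = (-1 + 0)*A = -A)
(-50 + z(-4))*(-103) = (-50 - 1*(-4))*(-103) = (-50 + 4)*(-103) = -46*(-103) = 4738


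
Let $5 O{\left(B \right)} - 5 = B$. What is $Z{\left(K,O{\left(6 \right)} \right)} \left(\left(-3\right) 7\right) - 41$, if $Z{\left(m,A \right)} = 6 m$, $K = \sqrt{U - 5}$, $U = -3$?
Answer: $-41 - 252 i \sqrt{2} \approx -41.0 - 356.38 i$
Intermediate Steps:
$O{\left(B \right)} = 1 + \frac{B}{5}$
$K = 2 i \sqrt{2}$ ($K = \sqrt{-3 - 5} = \sqrt{-8} = 2 i \sqrt{2} \approx 2.8284 i$)
$Z{\left(K,O{\left(6 \right)} \right)} \left(\left(-3\right) 7\right) - 41 = 6 \cdot 2 i \sqrt{2} \left(\left(-3\right) 7\right) - 41 = 12 i \sqrt{2} \left(-21\right) - 41 = - 252 i \sqrt{2} - 41 = -41 - 252 i \sqrt{2}$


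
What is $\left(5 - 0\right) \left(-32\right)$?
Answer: $-160$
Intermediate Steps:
$\left(5 - 0\right) \left(-32\right) = \left(5 + 0\right) \left(-32\right) = 5 \left(-32\right) = -160$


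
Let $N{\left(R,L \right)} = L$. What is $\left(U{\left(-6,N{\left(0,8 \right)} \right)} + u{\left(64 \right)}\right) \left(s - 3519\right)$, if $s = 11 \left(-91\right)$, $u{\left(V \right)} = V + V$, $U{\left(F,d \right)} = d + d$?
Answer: $-650880$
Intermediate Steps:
$U{\left(F,d \right)} = 2 d$
$u{\left(V \right)} = 2 V$
$s = -1001$
$\left(U{\left(-6,N{\left(0,8 \right)} \right)} + u{\left(64 \right)}\right) \left(s - 3519\right) = \left(2 \cdot 8 + 2 \cdot 64\right) \left(-1001 - 3519\right) = \left(16 + 128\right) \left(-4520\right) = 144 \left(-4520\right) = -650880$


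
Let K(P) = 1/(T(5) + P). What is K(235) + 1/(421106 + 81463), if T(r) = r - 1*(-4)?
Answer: 502813/122626836 ≈ 0.0041004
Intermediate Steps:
T(r) = 4 + r (T(r) = r + 4 = 4 + r)
K(P) = 1/(9 + P) (K(P) = 1/((4 + 5) + P) = 1/(9 + P))
K(235) + 1/(421106 + 81463) = 1/(9 + 235) + 1/(421106 + 81463) = 1/244 + 1/502569 = 502813/122626836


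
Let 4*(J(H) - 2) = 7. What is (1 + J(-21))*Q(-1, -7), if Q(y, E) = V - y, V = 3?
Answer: 19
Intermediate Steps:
J(H) = 15/4 (J(H) = 2 + (¼)*7 = 2 + 7/4 = 15/4)
Q(y, E) = 3 - y
(1 + J(-21))*Q(-1, -7) = (1 + 15/4)*(3 - 1*(-1)) = 19*(3 + 1)/4 = (19/4)*4 = 19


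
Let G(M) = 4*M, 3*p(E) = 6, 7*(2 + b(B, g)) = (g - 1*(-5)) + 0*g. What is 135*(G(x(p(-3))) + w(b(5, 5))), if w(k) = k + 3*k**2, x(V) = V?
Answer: 55620/49 ≈ 1135.1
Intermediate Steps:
b(B, g) = -9/7 + g/7 (b(B, g) = -2 + ((g - 1*(-5)) + 0*g)/7 = -2 + ((g + 5) + 0)/7 = -2 + ((5 + g) + 0)/7 = -2 + (5 + g)/7 = -2 + (5/7 + g/7) = -9/7 + g/7)
p(E) = 2 (p(E) = (1/3)*6 = 2)
135*(G(x(p(-3))) + w(b(5, 5))) = 135*(4*2 + (-9/7 + (1/7)*5)*(1 + 3*(-9/7 + (1/7)*5))) = 135*(8 + (-9/7 + 5/7)*(1 + 3*(-9/7 + 5/7))) = 135*(8 - 4*(1 + 3*(-4/7))/7) = 135*(8 - 4*(1 - 12/7)/7) = 135*(8 - 4/7*(-5/7)) = 135*(8 + 20/49) = 135*(412/49) = 55620/49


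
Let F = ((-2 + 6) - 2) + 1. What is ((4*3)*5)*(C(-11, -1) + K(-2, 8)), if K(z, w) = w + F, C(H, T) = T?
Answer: 600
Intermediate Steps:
F = 3 (F = (4 - 2) + 1 = 2 + 1 = 3)
K(z, w) = 3 + w (K(z, w) = w + 3 = 3 + w)
((4*3)*5)*(C(-11, -1) + K(-2, 8)) = ((4*3)*5)*(-1 + (3 + 8)) = (12*5)*(-1 + 11) = 60*10 = 600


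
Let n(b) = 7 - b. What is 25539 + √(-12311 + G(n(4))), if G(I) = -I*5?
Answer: 25539 + I*√12326 ≈ 25539.0 + 111.02*I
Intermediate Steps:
G(I) = -5*I
25539 + √(-12311 + G(n(4))) = 25539 + √(-12311 - 5*(7 - 1*4)) = 25539 + √(-12311 - 5*(7 - 4)) = 25539 + √(-12311 - 5*3) = 25539 + √(-12311 - 15) = 25539 + √(-12326) = 25539 + I*√12326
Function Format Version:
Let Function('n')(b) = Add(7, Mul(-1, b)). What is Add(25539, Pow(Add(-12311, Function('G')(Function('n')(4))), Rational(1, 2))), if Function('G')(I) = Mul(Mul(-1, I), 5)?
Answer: Add(25539, Mul(I, Pow(12326, Rational(1, 2)))) ≈ Add(25539., Mul(111.02, I))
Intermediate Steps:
Function('G')(I) = Mul(-5, I)
Add(25539, Pow(Add(-12311, Function('G')(Function('n')(4))), Rational(1, 2))) = Add(25539, Pow(Add(-12311, Mul(-5, Add(7, Mul(-1, 4)))), Rational(1, 2))) = Add(25539, Pow(Add(-12311, Mul(-5, Add(7, -4))), Rational(1, 2))) = Add(25539, Pow(Add(-12311, Mul(-5, 3)), Rational(1, 2))) = Add(25539, Pow(Add(-12311, -15), Rational(1, 2))) = Add(25539, Pow(-12326, Rational(1, 2))) = Add(25539, Mul(I, Pow(12326, Rational(1, 2))))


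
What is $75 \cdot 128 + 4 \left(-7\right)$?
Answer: $9572$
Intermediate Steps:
$75 \cdot 128 + 4 \left(-7\right) = 9600 - 28 = 9572$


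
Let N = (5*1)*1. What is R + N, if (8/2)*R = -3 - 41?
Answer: -6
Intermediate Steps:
N = 5 (N = 5*1 = 5)
R = -11 (R = (-3 - 41)/4 = (¼)*(-44) = -11)
R + N = -11 + 5 = -6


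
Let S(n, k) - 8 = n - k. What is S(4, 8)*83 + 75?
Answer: 407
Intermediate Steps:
S(n, k) = 8 + n - k (S(n, k) = 8 + (n - k) = 8 + n - k)
S(4, 8)*83 + 75 = (8 + 4 - 1*8)*83 + 75 = (8 + 4 - 8)*83 + 75 = 4*83 + 75 = 332 + 75 = 407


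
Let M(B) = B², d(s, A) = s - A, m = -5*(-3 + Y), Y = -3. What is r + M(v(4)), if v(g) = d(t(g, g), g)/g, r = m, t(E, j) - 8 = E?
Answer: 34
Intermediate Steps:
t(E, j) = 8 + E
m = 30 (m = -5*(-3 - 3) = -5*(-6) = 30)
r = 30
v(g) = 8/g (v(g) = ((8 + g) - g)/g = 8/g)
r + M(v(4)) = 30 + (8/4)² = 30 + (8*(¼))² = 30 + 2² = 30 + 4 = 34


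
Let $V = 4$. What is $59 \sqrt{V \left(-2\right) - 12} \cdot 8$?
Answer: $944 i \sqrt{5} \approx 2110.8 i$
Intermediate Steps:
$59 \sqrt{V \left(-2\right) - 12} \cdot 8 = 59 \sqrt{4 \left(-2\right) - 12} \cdot 8 = 59 \sqrt{-8 - 12} \cdot 8 = 59 \sqrt{-20} \cdot 8 = 59 \cdot 2 i \sqrt{5} \cdot 8 = 118 i \sqrt{5} \cdot 8 = 944 i \sqrt{5}$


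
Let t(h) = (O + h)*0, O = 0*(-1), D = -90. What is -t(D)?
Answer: 0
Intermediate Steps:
O = 0
t(h) = 0 (t(h) = (0 + h)*0 = h*0 = 0)
-t(D) = -1*0 = 0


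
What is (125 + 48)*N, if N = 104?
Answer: 17992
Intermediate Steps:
(125 + 48)*N = (125 + 48)*104 = 173*104 = 17992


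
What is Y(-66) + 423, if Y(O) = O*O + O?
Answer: 4713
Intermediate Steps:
Y(O) = O + O² (Y(O) = O² + O = O + O²)
Y(-66) + 423 = -66*(1 - 66) + 423 = -66*(-65) + 423 = 4290 + 423 = 4713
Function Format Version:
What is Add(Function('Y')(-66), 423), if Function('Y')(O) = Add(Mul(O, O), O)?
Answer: 4713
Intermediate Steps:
Function('Y')(O) = Add(O, Pow(O, 2)) (Function('Y')(O) = Add(Pow(O, 2), O) = Add(O, Pow(O, 2)))
Add(Function('Y')(-66), 423) = Add(Mul(-66, Add(1, -66)), 423) = Add(Mul(-66, -65), 423) = Add(4290, 423) = 4713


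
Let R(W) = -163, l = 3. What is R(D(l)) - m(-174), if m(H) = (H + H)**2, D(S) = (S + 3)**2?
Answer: -121267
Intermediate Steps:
D(S) = (3 + S)**2
m(H) = 4*H**2 (m(H) = (2*H)**2 = 4*H**2)
R(D(l)) - m(-174) = -163 - 4*(-174)**2 = -163 - 4*30276 = -163 - 1*121104 = -163 - 121104 = -121267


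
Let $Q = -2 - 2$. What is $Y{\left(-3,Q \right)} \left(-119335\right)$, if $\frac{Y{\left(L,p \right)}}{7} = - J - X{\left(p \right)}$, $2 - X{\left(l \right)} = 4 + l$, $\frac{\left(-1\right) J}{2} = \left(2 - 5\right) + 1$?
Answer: $5012070$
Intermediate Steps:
$Q = -4$
$J = 4$ ($J = - 2 \left(\left(2 - 5\right) + 1\right) = - 2 \left(-3 + 1\right) = \left(-2\right) \left(-2\right) = 4$)
$X{\left(l \right)} = -2 - l$ ($X{\left(l \right)} = 2 - \left(4 + l\right) = -2 - l$)
$Y{\left(L,p \right)} = -14 + 7 p$ ($Y{\left(L,p \right)} = 7 \left(\left(-1\right) 4 - \left(-2 - p\right)\right) = 7 \left(-4 + \left(2 + p\right)\right) = 7 \left(-2 + p\right) = -14 + 7 p$)
$Y{\left(-3,Q \right)} \left(-119335\right) = \left(-14 + 7 \left(-4\right)\right) \left(-119335\right) = \left(-14 - 28\right) \left(-119335\right) = \left(-42\right) \left(-119335\right) = 5012070$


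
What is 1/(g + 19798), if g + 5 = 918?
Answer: 1/20711 ≈ 4.8284e-5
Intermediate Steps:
g = 913 (g = -5 + 918 = 913)
1/(g + 19798) = 1/(913 + 19798) = 1/20711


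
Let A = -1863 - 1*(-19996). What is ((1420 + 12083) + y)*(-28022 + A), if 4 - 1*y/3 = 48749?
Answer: 1312586748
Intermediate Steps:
y = -146235 (y = 12 - 3*48749 = 12 - 146247 = -146235)
A = 18133 (A = -1863 + 19996 = 18133)
((1420 + 12083) + y)*(-28022 + A) = ((1420 + 12083) - 146235)*(-28022 + 18133) = (13503 - 146235)*(-9889) = -132732*(-9889) = 1312586748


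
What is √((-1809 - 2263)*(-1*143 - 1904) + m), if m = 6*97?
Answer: √8335966 ≈ 2887.2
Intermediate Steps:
m = 582
√((-1809 - 2263)*(-1*143 - 1904) + m) = √((-1809 - 2263)*(-1*143 - 1904) + 582) = √(-4072*(-143 - 1904) + 582) = √(-4072*(-2047) + 582) = √(8335384 + 582) = √8335966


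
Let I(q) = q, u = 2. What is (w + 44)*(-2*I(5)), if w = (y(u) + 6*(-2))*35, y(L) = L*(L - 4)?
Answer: 5160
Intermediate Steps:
y(L) = L*(-4 + L)
w = -560 (w = (2*(-4 + 2) + 6*(-2))*35 = (2*(-2) - 12)*35 = (-4 - 12)*35 = -16*35 = -560)
(w + 44)*(-2*I(5)) = (-560 + 44)*(-2*5) = -516*(-10) = 5160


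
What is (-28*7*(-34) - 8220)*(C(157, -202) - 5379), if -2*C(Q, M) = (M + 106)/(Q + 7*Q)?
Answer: 1314037332/157 ≈ 8.3697e+6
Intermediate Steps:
C(Q, M) = -(106 + M)/(16*Q) (C(Q, M) = -(M + 106)/(2*(Q + 7*Q)) = -(106 + M)/(2*(8*Q)) = -(106 + M)*1/(8*Q)/2 = -(106 + M)/(16*Q))
(-28*7*(-34) - 8220)*(C(157, -202) - 5379) = (-28*7*(-34) - 8220)*((1/16)*(-106 - 1*(-202))/157 - 5379) = (-196*(-34) - 8220)*((1/16)*(1/157)*(-106 + 202) - 5379) = (6664 - 8220)*((1/16)*(1/157)*96 - 5379) = -1556*(6/157 - 5379) = -1556*(-844497/157) = 1314037332/157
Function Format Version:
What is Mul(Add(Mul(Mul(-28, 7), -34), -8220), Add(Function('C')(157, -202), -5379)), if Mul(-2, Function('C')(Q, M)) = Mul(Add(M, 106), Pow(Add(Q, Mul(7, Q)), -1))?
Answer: Rational(1314037332, 157) ≈ 8.3697e+6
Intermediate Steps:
Function('C')(Q, M) = Mul(Rational(-1, 16), Pow(Q, -1), Add(106, M)) (Function('C')(Q, M) = Mul(Rational(-1, 2), Mul(Add(M, 106), Pow(Add(Q, Mul(7, Q)), -1))) = Mul(Rational(-1, 2), Mul(Add(106, M), Pow(Mul(8, Q), -1))) = Mul(Rational(-1, 2), Mul(Add(106, M), Mul(Rational(1, 8), Pow(Q, -1)))) = Mul(Rational(-1, 2), Mul(Rational(1, 8), Pow(Q, -1), Add(106, M))) = Mul(Rational(-1, 16), Pow(Q, -1), Add(106, M)))
Mul(Add(Mul(Mul(-28, 7), -34), -8220), Add(Function('C')(157, -202), -5379)) = Mul(Add(Mul(Mul(-28, 7), -34), -8220), Add(Mul(Rational(1, 16), Pow(157, -1), Add(-106, Mul(-1, -202))), -5379)) = Mul(Add(Mul(-196, -34), -8220), Add(Mul(Rational(1, 16), Rational(1, 157), Add(-106, 202)), -5379)) = Mul(Add(6664, -8220), Add(Mul(Rational(1, 16), Rational(1, 157), 96), -5379)) = Mul(-1556, Add(Rational(6, 157), -5379)) = Mul(-1556, Rational(-844497, 157)) = Rational(1314037332, 157)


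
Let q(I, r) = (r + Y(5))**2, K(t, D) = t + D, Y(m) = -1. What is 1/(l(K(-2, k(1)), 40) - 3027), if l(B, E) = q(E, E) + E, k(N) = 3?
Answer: -1/1466 ≈ -0.00068213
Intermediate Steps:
K(t, D) = D + t
q(I, r) = (-1 + r)**2 (q(I, r) = (r - 1)**2 = (-1 + r)**2)
l(B, E) = E + (-1 + E)**2 (l(B, E) = (-1 + E)**2 + E = E + (-1 + E)**2)
1/(l(K(-2, k(1)), 40) - 3027) = 1/((40 + (-1 + 40)**2) - 3027) = 1/((40 + 39**2) - 3027) = 1/((40 + 1521) - 3027) = 1/(1561 - 3027) = 1/(-1466) = -1/1466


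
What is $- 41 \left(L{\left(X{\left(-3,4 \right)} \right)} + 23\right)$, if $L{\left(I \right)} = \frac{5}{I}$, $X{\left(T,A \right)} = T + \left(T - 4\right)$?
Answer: $- \frac{1845}{2} \approx -922.5$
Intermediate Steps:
$X{\left(T,A \right)} = -4 + 2 T$ ($X{\left(T,A \right)} = T + \left(T - 4\right) = T + \left(-4 + T\right) = -4 + 2 T$)
$- 41 \left(L{\left(X{\left(-3,4 \right)} \right)} + 23\right) = - 41 \left(\frac{5}{-4 + 2 \left(-3\right)} + 23\right) = - 41 \left(\frac{5}{-4 - 6} + 23\right) = - 41 \left(\frac{5}{-10} + 23\right) = - 41 \left(5 \left(- \frac{1}{10}\right) + 23\right) = - 41 \left(- \frac{1}{2} + 23\right) = \left(-41\right) \frac{45}{2} = - \frac{1845}{2}$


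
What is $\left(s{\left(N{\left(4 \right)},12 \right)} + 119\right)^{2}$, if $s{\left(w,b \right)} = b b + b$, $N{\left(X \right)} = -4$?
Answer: $75625$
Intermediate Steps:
$s{\left(w,b \right)} = b + b^{2}$ ($s{\left(w,b \right)} = b^{2} + b = b + b^{2}$)
$\left(s{\left(N{\left(4 \right)},12 \right)} + 119\right)^{2} = \left(12 \left(1 + 12\right) + 119\right)^{2} = \left(12 \cdot 13 + 119\right)^{2} = \left(156 + 119\right)^{2} = 275^{2} = 75625$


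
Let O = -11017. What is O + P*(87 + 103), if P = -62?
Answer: -22797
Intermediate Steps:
O + P*(87 + 103) = -11017 - 62*(87 + 103) = -11017 - 62*190 = -11017 - 11780 = -22797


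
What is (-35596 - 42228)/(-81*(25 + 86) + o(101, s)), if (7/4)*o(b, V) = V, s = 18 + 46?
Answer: 28672/3299 ≈ 8.6911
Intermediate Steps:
s = 64
o(b, V) = 4*V/7
(-35596 - 42228)/(-81*(25 + 86) + o(101, s)) = (-35596 - 42228)/(-81*(25 + 86) + (4/7)*64) = -77824/(-81*111 + 256/7) = -77824/(-8991 + 256/7) = -77824/(-62681/7) = -77824*(-7/62681) = 28672/3299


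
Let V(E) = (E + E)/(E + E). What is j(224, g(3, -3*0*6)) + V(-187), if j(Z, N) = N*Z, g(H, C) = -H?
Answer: -671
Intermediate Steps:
V(E) = 1 (V(E) = (2*E)/((2*E)) = (2*E)*(1/(2*E)) = 1)
j(224, g(3, -3*0*6)) + V(-187) = -1*3*224 + 1 = -3*224 + 1 = -672 + 1 = -671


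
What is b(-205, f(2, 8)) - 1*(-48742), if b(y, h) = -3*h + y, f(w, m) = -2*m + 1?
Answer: 48582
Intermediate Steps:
f(w, m) = 1 - 2*m
b(y, h) = y - 3*h
b(-205, f(2, 8)) - 1*(-48742) = (-205 - 3*(1 - 2*8)) - 1*(-48742) = (-205 - 3*(1 - 16)) + 48742 = (-205 - 3*(-15)) + 48742 = (-205 + 45) + 48742 = -160 + 48742 = 48582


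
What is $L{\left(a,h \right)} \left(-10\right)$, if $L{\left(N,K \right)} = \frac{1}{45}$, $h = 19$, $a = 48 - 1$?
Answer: $- \frac{2}{9} \approx -0.22222$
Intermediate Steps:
$a = 47$
$L{\left(N,K \right)} = \frac{1}{45}$
$L{\left(a,h \right)} \left(-10\right) = \frac{1}{45} \left(-10\right) = - \frac{2}{9}$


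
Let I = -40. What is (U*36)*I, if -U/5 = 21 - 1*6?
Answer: 108000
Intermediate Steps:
U = -75 (U = -5*(21 - 1*6) = -5*(21 - 6) = -5*15 = -75)
(U*36)*I = -75*36*(-40) = -2700*(-40) = 108000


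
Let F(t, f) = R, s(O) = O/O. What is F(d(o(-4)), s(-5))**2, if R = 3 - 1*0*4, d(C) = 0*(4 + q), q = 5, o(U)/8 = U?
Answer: 9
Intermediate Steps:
s(O) = 1
o(U) = 8*U
d(C) = 0 (d(C) = 0*(4 + 5) = 0*9 = 0)
R = 3 (R = 3 + 0*4 = 3 + 0 = 3)
F(t, f) = 3
F(d(o(-4)), s(-5))**2 = 3**2 = 9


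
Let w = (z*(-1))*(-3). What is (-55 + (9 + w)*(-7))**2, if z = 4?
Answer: 40804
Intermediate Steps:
w = 12 (w = (4*(-1))*(-3) = -4*(-3) = 12)
(-55 + (9 + w)*(-7))**2 = (-55 + (9 + 12)*(-7))**2 = (-55 + 21*(-7))**2 = (-55 - 147)**2 = (-202)**2 = 40804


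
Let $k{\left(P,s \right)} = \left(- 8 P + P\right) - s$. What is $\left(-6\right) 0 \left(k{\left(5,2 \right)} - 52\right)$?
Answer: $0$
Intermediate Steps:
$k{\left(P,s \right)} = - s - 7 P$ ($k{\left(P,s \right)} = - 7 P - s = - s - 7 P$)
$\left(-6\right) 0 \left(k{\left(5,2 \right)} - 52\right) = \left(-6\right) 0 \left(\left(\left(-1\right) 2 - 35\right) - 52\right) = 0 \left(\left(-2 - 35\right) - 52\right) = 0 \left(-37 - 52\right) = 0 \left(-89\right) = 0$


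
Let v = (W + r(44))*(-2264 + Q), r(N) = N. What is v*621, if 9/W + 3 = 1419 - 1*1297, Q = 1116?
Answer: -534171780/17 ≈ -3.1422e+7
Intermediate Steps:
W = 9/119 (W = 9/(-3 + (1419 - 1*1297)) = 9/(-3 + (1419 - 1297)) = 9/(-3 + 122) = 9/119 ≈ 0.075630)
v = -860180/17 (v = (9/119 + 44)*(-2264 + 1116) = (5245/119)*(-1148) = -860180/17 ≈ -50599.)
v*621 = -860180/17*621 = -534171780/17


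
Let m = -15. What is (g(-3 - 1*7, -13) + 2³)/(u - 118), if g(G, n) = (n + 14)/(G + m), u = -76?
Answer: -199/4850 ≈ -0.041031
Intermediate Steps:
g(G, n) = (14 + n)/(-15 + G) (g(G, n) = (n + 14)/(G - 15) = (14 + n)/(-15 + G))
(g(-3 - 1*7, -13) + 2³)/(u - 118) = ((14 - 13)/(-15 + (-3 - 1*7)) + 2³)/(-76 - 118) = (1/(-15 + (-3 - 7)) + 8)/(-194) = (1/(-15 - 10) + 8)*(-1/194) = (1/(-25) + 8)*(-1/194) = (-1/25*1 + 8)*(-1/194) = (-1/25 + 8)*(-1/194) = (199/25)*(-1/194) = -199/4850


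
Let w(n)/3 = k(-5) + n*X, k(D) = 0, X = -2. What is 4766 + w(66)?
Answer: 4370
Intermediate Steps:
w(n) = -6*n (w(n) = 3*(0 + n*(-2)) = 3*(0 - 2*n) = 3*(-2*n) = -6*n)
4766 + w(66) = 4766 - 6*66 = 4766 - 396 = 4370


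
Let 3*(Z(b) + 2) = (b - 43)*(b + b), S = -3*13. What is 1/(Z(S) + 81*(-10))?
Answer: 1/1320 ≈ 0.00075758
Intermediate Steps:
S = -39
Z(b) = -2 + 2*b*(-43 + b)/3 (Z(b) = -2 + ((b - 43)*(b + b))/3 = -2 + ((-43 + b)*(2*b))/3 = -2 + (2*b*(-43 + b))/3 = -2 + 2*b*(-43 + b)/3)
1/(Z(S) + 81*(-10)) = 1/((-2 - 86/3*(-39) + (⅔)*(-39)²) + 81*(-10)) = 1/((-2 + 1118 + (⅔)*1521) - 810) = 1/((-2 + 1118 + 1014) - 810) = 1/(2130 - 810) = 1/1320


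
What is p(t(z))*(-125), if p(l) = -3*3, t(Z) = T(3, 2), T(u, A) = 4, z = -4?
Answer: 1125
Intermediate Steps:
t(Z) = 4
p(l) = -9
p(t(z))*(-125) = -9*(-125) = 1125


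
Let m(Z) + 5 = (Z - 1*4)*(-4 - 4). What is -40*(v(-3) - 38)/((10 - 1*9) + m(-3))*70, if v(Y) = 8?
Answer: 21000/13 ≈ 1615.4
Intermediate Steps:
m(Z) = 27 - 8*Z (m(Z) = -5 + (Z - 1*4)*(-4 - 4) = -5 + (Z - 4)*(-8) = -5 + (-4 + Z)*(-8) = -5 + (32 - 8*Z) = 27 - 8*Z)
-40*(v(-3) - 38)/((10 - 1*9) + m(-3))*70 = -40*(8 - 38)/((10 - 1*9) + (27 - 8*(-3)))*70 = -(-1200)/((10 - 9) + (27 + 24))*70 = -(-1200)/(1 + 51)*70 = -(-1200)/52*70 = -40*(-15/26)*70 = (300/13)*70 = 21000/13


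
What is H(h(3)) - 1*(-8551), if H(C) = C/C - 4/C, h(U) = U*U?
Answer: 76964/9 ≈ 8551.6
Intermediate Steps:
h(U) = U²
H(C) = 1 - 4/C
H(h(3)) - 1*(-8551) = (-4 + 3²)/(3²) - 1*(-8551) = (-4 + 9)/9 + 8551 = (⅑)*5 + 8551 = 5/9 + 8551 = 76964/9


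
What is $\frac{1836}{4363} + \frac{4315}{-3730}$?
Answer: $- \frac{2395613}{3254798} \approx -0.73602$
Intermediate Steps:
$\frac{1836}{4363} + \frac{4315}{-3730} = 1836 \cdot \frac{1}{4363} + 4315 \left(- \frac{1}{3730}\right) = \frac{1836}{4363} - \frac{863}{746} = - \frac{2395613}{3254798}$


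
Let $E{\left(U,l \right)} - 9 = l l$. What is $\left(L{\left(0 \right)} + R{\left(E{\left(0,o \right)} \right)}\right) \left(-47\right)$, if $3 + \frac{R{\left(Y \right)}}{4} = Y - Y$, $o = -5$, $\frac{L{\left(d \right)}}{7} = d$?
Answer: $564$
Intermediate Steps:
$L{\left(d \right)} = 7 d$
$E{\left(U,l \right)} = 9 + l^{2}$ ($E{\left(U,l \right)} = 9 + l l = 9 + l^{2}$)
$R{\left(Y \right)} = -12$ ($R{\left(Y \right)} = -12 + 4 \left(Y - Y\right) = -12 + 4 \cdot 0 = -12 + 0 = -12$)
$\left(L{\left(0 \right)} + R{\left(E{\left(0,o \right)} \right)}\right) \left(-47\right) = \left(7 \cdot 0 - 12\right) \left(-47\right) = \left(0 - 12\right) \left(-47\right) = \left(-12\right) \left(-47\right) = 564$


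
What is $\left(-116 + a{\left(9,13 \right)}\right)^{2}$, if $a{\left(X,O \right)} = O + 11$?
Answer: $8464$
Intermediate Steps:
$a{\left(X,O \right)} = 11 + O$
$\left(-116 + a{\left(9,13 \right)}\right)^{2} = \left(-116 + \left(11 + 13\right)\right)^{2} = \left(-116 + 24\right)^{2} = \left(-92\right)^{2} = 8464$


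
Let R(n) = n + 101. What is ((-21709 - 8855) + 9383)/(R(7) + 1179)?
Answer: -21181/1287 ≈ -16.458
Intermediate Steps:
R(n) = 101 + n
((-21709 - 8855) + 9383)/(R(7) + 1179) = ((-21709 - 8855) + 9383)/((101 + 7) + 1179) = (-30564 + 9383)/(108 + 1179) = -21181/1287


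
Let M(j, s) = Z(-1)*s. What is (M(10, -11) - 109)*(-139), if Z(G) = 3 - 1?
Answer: 18209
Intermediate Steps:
Z(G) = 2
M(j, s) = 2*s
(M(10, -11) - 109)*(-139) = (2*(-11) - 109)*(-139) = (-22 - 109)*(-139) = -131*(-139) = 18209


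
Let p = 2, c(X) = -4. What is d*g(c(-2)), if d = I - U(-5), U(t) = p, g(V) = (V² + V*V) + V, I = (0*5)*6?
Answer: -56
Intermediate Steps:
I = 0 (I = 0*6 = 0)
g(V) = V + 2*V² (g(V) = (V² + V²) + V = 2*V² + V = V + 2*V²)
U(t) = 2
d = -2 (d = 0 - 1*2 = 0 - 2 = -2)
d*g(c(-2)) = -(-8)*(1 + 2*(-4)) = -(-8)*(1 - 8) = -(-8)*(-7) = -2*28 = -56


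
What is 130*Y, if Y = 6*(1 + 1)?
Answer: 1560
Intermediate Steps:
Y = 12 (Y = 6*2 = 12)
130*Y = 130*12 = 1560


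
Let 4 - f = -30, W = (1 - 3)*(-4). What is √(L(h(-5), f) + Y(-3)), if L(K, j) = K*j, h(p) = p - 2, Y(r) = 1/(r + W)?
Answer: I*√5945/5 ≈ 15.421*I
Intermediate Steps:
W = 8 (W = -2*(-4) = 8)
f = 34 (f = 4 - 1*(-30) = 4 + 30 = 34)
Y(r) = 1/(8 + r) (Y(r) = 1/(r + 8) = 1/(8 + r))
h(p) = -2 + p
√(L(h(-5), f) + Y(-3)) = √((-2 - 5)*34 + 1/(8 - 3)) = √(-7*34 + 1/5) = √(-238 + ⅕) = √(-1189/5) = I*√5945/5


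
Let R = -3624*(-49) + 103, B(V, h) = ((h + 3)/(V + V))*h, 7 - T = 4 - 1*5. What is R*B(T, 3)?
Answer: 1599111/8 ≈ 1.9989e+5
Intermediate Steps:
T = 8 (T = 7 - (4 - 1*5) = 7 - (4 - 5) = 7 - 1*(-1) = 7 + 1 = 8)
B(V, h) = h*(3 + h)/(2*V) (B(V, h) = ((3 + h)/((2*V)))*h = ((3 + h)*(1/(2*V)))*h = ((3 + h)/(2*V))*h = h*(3 + h)/(2*V))
R = 177679 (R = -453*(-392) + 103 = 177576 + 103 = 177679)
R*B(T, 3) = 177679*((½)*3*(3 + 3)/8) = 177679*((½)*3*(⅛)*6) = 177679*(9/8) = 1599111/8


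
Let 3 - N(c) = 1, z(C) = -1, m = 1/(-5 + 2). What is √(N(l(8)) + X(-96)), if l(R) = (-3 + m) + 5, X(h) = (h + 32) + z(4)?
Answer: 3*I*√7 ≈ 7.9373*I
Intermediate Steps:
m = -⅓ (m = 1/(-3) = -⅓ ≈ -0.33333)
X(h) = 31 + h (X(h) = (h + 32) - 1 = (32 + h) - 1 = 31 + h)
l(R) = 5/3 (l(R) = (-3 - ⅓) + 5 = -10/3 + 5 = 5/3)
N(c) = 2 (N(c) = 3 - 1*1 = 3 - 1 = 2)
√(N(l(8)) + X(-96)) = √(2 + (31 - 96)) = √(2 - 65) = √(-63) = 3*I*√7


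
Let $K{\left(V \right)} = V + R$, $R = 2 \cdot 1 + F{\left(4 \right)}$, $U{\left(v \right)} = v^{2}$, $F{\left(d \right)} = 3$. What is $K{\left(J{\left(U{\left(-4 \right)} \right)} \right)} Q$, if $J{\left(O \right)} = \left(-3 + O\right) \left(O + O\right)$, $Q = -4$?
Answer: $-1684$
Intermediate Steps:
$J{\left(O \right)} = 2 O \left(-3 + O\right)$ ($J{\left(O \right)} = \left(-3 + O\right) 2 O = 2 O \left(-3 + O\right)$)
$R = 5$ ($R = 2 \cdot 1 + 3 = 2 + 3 = 5$)
$K{\left(V \right)} = 5 + V$ ($K{\left(V \right)} = V + 5 = 5 + V$)
$K{\left(J{\left(U{\left(-4 \right)} \right)} \right)} Q = \left(5 + 2 \left(-4\right)^{2} \left(-3 + \left(-4\right)^{2}\right)\right) \left(-4\right) = \left(5 + 2 \cdot 16 \left(-3 + 16\right)\right) \left(-4\right) = \left(5 + 2 \cdot 16 \cdot 13\right) \left(-4\right) = \left(5 + 416\right) \left(-4\right) = 421 \left(-4\right) = -1684$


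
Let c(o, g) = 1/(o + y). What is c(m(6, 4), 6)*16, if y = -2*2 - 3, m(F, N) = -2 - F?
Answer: -16/15 ≈ -1.0667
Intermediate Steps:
y = -7 (y = -4 - 3 = -7)
c(o, g) = 1/(-7 + o) (c(o, g) = 1/(o - 7) = 1/(-7 + o))
c(m(6, 4), 6)*16 = 16/(-7 + (-2 - 1*6)) = 16/(-7 + (-2 - 6)) = 16/(-7 - 8) = 16/(-15) = -1/15*16 = -16/15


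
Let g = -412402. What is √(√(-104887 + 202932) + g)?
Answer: √(-412402 + √98045) ≈ 641.94*I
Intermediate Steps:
√(√(-104887 + 202932) + g) = √(√(-104887 + 202932) - 412402) = √(√98045 - 412402) = √(-412402 + √98045)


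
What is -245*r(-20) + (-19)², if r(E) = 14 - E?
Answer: -7969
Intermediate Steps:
-245*r(-20) + (-19)² = -245*(14 - 1*(-20)) + (-19)² = -245*(14 + 20) + 361 = -245*34 + 361 = -8330 + 361 = -7969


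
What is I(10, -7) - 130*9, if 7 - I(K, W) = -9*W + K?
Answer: -1236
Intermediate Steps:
I(K, W) = 7 - K + 9*W (I(K, W) = 7 - (-9*W + K) = 7 - (K - 9*W) = 7 + (-K + 9*W) = 7 - K + 9*W)
I(10, -7) - 130*9 = (7 - 1*10 + 9*(-7)) - 130*9 = (7 - 10 - 63) - 1170 = -66 - 1170 = -1236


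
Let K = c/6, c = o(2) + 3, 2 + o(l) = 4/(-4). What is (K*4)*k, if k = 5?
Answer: 0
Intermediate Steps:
o(l) = -3 (o(l) = -2 + 4/(-4) = -2 + 4*(-¼) = -2 - 1 = -3)
c = 0 (c = -3 + 3 = 0)
K = 0 (K = 0/6 = 0*(⅙) = 0)
(K*4)*k = (0*4)*5 = 0*5 = 0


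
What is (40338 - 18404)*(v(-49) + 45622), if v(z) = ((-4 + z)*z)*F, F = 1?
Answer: 1057635546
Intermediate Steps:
v(z) = z*(-4 + z) (v(z) = ((-4 + z)*z)*1 = (z*(-4 + z))*1 = z*(-4 + z))
(40338 - 18404)*(v(-49) + 45622) = (40338 - 18404)*(-49*(-4 - 49) + 45622) = 21934*(-49*(-53) + 45622) = 21934*(2597 + 45622) = 21934*48219 = 1057635546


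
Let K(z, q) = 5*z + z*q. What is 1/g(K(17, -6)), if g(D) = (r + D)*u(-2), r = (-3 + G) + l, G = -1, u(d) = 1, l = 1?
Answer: -1/20 ≈ -0.050000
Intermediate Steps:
r = -3 (r = (-3 - 1) + 1 = -4 + 1 = -3)
K(z, q) = 5*z + q*z
g(D) = -3 + D (g(D) = (-3 + D)*1 = -3 + D)
1/g(K(17, -6)) = 1/(-3 + 17*(5 - 6)) = 1/(-3 + 17*(-1)) = 1/(-3 - 17) = 1/(-20) = -1/20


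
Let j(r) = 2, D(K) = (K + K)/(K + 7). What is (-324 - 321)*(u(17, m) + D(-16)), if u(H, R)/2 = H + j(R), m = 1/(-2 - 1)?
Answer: -80410/3 ≈ -26803.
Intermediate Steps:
D(K) = 2*K/(7 + K) (D(K) = (2*K)/(7 + K) = 2*K/(7 + K))
m = -1/3 (m = 1/(-3) = -1/3 ≈ -0.33333)
u(H, R) = 4 + 2*H (u(H, R) = 2*(H + 2) = 2*(2 + H) = 4 + 2*H)
(-324 - 321)*(u(17, m) + D(-16)) = (-324 - 321)*((4 + 2*17) + 2*(-16)/(7 - 16)) = -645*((4 + 34) + 2*(-16)/(-9)) = -645*(38 + 2*(-16)*(-1/9)) = -645*(38 + 32/9) = -645*374/9 = -80410/3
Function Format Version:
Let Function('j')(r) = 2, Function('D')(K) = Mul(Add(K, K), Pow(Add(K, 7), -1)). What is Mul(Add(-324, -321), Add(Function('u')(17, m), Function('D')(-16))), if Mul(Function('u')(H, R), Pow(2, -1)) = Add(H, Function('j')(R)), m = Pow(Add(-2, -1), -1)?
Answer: Rational(-80410, 3) ≈ -26803.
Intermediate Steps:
Function('D')(K) = Mul(2, K, Pow(Add(7, K), -1)) (Function('D')(K) = Mul(Mul(2, K), Pow(Add(7, K), -1)) = Mul(2, K, Pow(Add(7, K), -1)))
m = Rational(-1, 3) (m = Pow(-3, -1) = Rational(-1, 3) ≈ -0.33333)
Function('u')(H, R) = Add(4, Mul(2, H)) (Function('u')(H, R) = Mul(2, Add(H, 2)) = Mul(2, Add(2, H)) = Add(4, Mul(2, H)))
Mul(Add(-324, -321), Add(Function('u')(17, m), Function('D')(-16))) = Mul(Add(-324, -321), Add(Add(4, Mul(2, 17)), Mul(2, -16, Pow(Add(7, -16), -1)))) = Mul(-645, Add(Add(4, 34), Mul(2, -16, Pow(-9, -1)))) = Mul(-645, Add(38, Mul(2, -16, Rational(-1, 9)))) = Mul(-645, Add(38, Rational(32, 9))) = Mul(-645, Rational(374, 9)) = Rational(-80410, 3)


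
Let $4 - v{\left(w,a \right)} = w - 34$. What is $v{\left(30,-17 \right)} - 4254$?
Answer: $-4246$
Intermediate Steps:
$v{\left(w,a \right)} = 38 - w$ ($v{\left(w,a \right)} = 4 - \left(w - 34\right) = 4 - \left(-34 + w\right) = 38 - w$)
$v{\left(30,-17 \right)} - 4254 = \left(38 - 30\right) - 4254 = 8 - 4254 = -4246$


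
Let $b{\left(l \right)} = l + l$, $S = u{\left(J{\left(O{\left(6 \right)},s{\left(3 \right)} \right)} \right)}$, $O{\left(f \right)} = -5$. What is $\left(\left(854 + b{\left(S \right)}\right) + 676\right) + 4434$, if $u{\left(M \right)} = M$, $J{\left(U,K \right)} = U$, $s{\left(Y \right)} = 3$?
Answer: $5954$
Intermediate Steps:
$S = -5$
$b{\left(l \right)} = 2 l$
$\left(\left(854 + b{\left(S \right)}\right) + 676\right) + 4434 = \left(\left(854 + 2 \left(-5\right)\right) + 676\right) + 4434 = \left(\left(854 - 10\right) + 676\right) + 4434 = \left(844 + 676\right) + 4434 = 1520 + 4434 = 5954$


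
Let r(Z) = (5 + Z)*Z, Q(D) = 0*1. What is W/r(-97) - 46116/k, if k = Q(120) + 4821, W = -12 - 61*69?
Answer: -143962875/14340868 ≈ -10.039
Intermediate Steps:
Q(D) = 0
W = -4221 (W = -12 - 4209 = -4221)
k = 4821 (k = 0 + 4821 = 4821)
r(Z) = Z*(5 + Z)
W/r(-97) - 46116/k = -4221*(-1/(97*(5 - 97))) - 46116/4821 = -4221/((-97*(-92))) - 46116*1/4821 = -4221/8924 - 15372/1607 = -143962875/14340868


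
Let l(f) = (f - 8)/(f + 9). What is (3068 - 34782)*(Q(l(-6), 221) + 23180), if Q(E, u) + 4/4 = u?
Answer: -742107600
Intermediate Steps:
l(f) = (-8 + f)/(9 + f)
Q(E, u) = -1 + u
(3068 - 34782)*(Q(l(-6), 221) + 23180) = (3068 - 34782)*((-1 + 221) + 23180) = -31714*(220 + 23180) = -31714*23400 = -742107600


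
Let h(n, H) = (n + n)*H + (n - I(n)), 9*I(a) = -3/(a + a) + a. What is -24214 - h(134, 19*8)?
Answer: -156946699/2412 ≈ -65069.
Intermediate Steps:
I(a) = -1/(6*a) + a/9 (I(a) = (-3/(a + a) + a)/9 = (-3/(2*a) + a)/9 = (a - 3/(2*a))/9 = -1/(6*a) + a/9)
h(n, H) = 1/(6*n) + 8*n/9 + 2*H*n (h(n, H) = (n + n)*H + (n - (-1/(6*n) + n/9)) = (2*n)*H + (n + (-n/9 + 1/(6*n))) = 2*H*n + (1/(6*n) + 8*n/9) = 1/(6*n) + 8*n/9 + 2*H*n)
-24214 - h(134, 19*8) = -24214 - (3 + 4*134²*(4 + 9*(19*8)))/(18*134) = -24214 - (3 + 4*17956*(4 + 9*152))/(18*134) = -24214 - (3 + 4*17956*(4 + 1368))/(18*134) = -24214 - (3 + 4*17956*1372)/(18*134) = -24214 - (3 + 98542528)/(18*134) = -24214 - 98542531/(18*134) = -24214 - 1*98542531/2412 = -24214 - 98542531/2412 = -156946699/2412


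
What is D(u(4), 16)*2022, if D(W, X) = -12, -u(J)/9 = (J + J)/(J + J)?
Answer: -24264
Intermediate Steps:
u(J) = -9 (u(J) = -9*(J + J)/(J + J) = -9*2*J/(2*J) = -9*2*J*1/(2*J) = -9*1 = -9)
D(u(4), 16)*2022 = -12*2022 = -24264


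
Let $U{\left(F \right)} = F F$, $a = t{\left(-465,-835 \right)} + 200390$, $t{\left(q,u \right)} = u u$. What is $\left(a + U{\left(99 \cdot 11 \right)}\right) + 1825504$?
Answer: $3909040$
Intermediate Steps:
$t{\left(q,u \right)} = u^{2}$
$a = 897615$ ($a = \left(-835\right)^{2} + 200390 = 697225 + 200390 = 897615$)
$U{\left(F \right)} = F^{2}$
$\left(a + U{\left(99 \cdot 11 \right)}\right) + 1825504 = \left(897615 + \left(99 \cdot 11\right)^{2}\right) + 1825504 = \left(897615 + 1089^{2}\right) + 1825504 = \left(897615 + 1185921\right) + 1825504 = 2083536 + 1825504 = 3909040$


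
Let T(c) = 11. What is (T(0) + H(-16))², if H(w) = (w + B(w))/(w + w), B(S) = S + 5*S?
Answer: 841/4 ≈ 210.25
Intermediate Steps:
B(S) = 6*S
H(w) = 7/2 (H(w) = (w + 6*w)/(w + w) = (7*w)/((2*w)) = (7*w)*(1/(2*w)) = 7/2)
(T(0) + H(-16))² = (11 + 7/2)² = (29/2)² = 841/4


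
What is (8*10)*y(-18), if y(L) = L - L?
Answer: 0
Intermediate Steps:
y(L) = 0
(8*10)*y(-18) = (8*10)*0 = 80*0 = 0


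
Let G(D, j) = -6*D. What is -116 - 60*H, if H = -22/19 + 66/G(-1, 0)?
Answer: -13424/19 ≈ -706.53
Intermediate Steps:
H = 187/19 (H = -22/19 + 66/((-6*(-1))) = -22*1/19 + 66/6 = -22/19 + 66*(⅙) = -22/19 + 11 = 187/19 ≈ 9.8421)
-116 - 60*H = -116 - 60*187/19 = -116 - 11220/19 = -13424/19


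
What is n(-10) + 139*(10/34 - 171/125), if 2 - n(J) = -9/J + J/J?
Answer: -633971/4250 ≈ -149.17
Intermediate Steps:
n(J) = 1 + 9/J (n(J) = 2 - (-9/J + J/J) = 2 - (-9/J + 1) = 2 - (1 - 9/J) = 2 + (-1 + 9/J) = 1 + 9/J)
n(-10) + 139*(10/34 - 171/125) = (9 - 10)/(-10) + 139*(10/34 - 171/125) = -1/10*(-1) + 139*(10*(1/34) - 171*1/125) = 1/10 + 139*(5/17 - 171/125) = 1/10 + 139*(-2282/2125) = 1/10 - 317198/2125 = -633971/4250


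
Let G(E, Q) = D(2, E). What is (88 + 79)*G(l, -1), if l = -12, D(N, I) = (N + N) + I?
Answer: -1336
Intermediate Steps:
D(N, I) = I + 2*N (D(N, I) = 2*N + I = I + 2*N)
G(E, Q) = 4 + E (G(E, Q) = E + 2*2 = E + 4 = 4 + E)
(88 + 79)*G(l, -1) = (88 + 79)*(4 - 12) = 167*(-8) = -1336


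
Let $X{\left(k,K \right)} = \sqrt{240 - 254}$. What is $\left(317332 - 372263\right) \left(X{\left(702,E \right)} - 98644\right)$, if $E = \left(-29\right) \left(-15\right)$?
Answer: $5418613564 - 54931 i \sqrt{14} \approx 5.4186 \cdot 10^{9} - 2.0553 \cdot 10^{5} i$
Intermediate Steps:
$E = 435$
$X{\left(k,K \right)} = i \sqrt{14}$ ($X{\left(k,K \right)} = \sqrt{-14} = i \sqrt{14}$)
$\left(317332 - 372263\right) \left(X{\left(702,E \right)} - 98644\right) = \left(317332 - 372263\right) \left(i \sqrt{14} - 98644\right) = - 54931 \left(-98644 + i \sqrt{14}\right) = 5418613564 - 54931 i \sqrt{14}$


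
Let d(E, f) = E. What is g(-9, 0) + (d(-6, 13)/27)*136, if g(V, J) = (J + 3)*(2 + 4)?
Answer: -110/9 ≈ -12.222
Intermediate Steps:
g(V, J) = 18 + 6*J (g(V, J) = (3 + J)*6 = 18 + 6*J)
g(-9, 0) + (d(-6, 13)/27)*136 = (18 + 6*0) - 6/27*136 = (18 + 0) - 6*1/27*136 = 18 - 2/9*136 = 18 - 272/9 = -110/9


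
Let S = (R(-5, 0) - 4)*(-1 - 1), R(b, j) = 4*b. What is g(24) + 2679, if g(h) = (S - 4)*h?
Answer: 3735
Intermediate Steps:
S = 48 (S = (4*(-5) - 4)*(-1 - 1) = (-20 - 4)*(-2) = -24*(-2) = 48)
g(h) = 44*h (g(h) = (48 - 4)*h = 44*h)
g(24) + 2679 = 44*24 + 2679 = 1056 + 2679 = 3735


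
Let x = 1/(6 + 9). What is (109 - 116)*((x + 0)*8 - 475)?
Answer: 49819/15 ≈ 3321.3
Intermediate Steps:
x = 1/15 ≈ 0.066667
(109 - 116)*((x + 0)*8 - 475) = (109 - 116)*((1/15 + 0)*8 - 475) = -7*((1/15)*8 - 475) = -7*(8/15 - 475) = -7*(-7117/15) = 49819/15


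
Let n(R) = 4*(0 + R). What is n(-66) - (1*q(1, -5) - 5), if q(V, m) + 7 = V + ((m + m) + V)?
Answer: -244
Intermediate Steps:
q(V, m) = -7 + 2*V + 2*m (q(V, m) = -7 + (V + ((m + m) + V)) = -7 + (V + (2*m + V)) = -7 + (V + (V + 2*m)) = -7 + (2*V + 2*m) = -7 + 2*V + 2*m)
n(R) = 4*R
n(-66) - (1*q(1, -5) - 5) = 4*(-66) - (1*(-7 + 2*1 + 2*(-5)) - 5) = -264 - (1*(-7 + 2 - 10) - 5) = -264 - (1*(-15) - 5) = -264 - (-15 - 5) = -264 - 1*(-20) = -264 + 20 = -244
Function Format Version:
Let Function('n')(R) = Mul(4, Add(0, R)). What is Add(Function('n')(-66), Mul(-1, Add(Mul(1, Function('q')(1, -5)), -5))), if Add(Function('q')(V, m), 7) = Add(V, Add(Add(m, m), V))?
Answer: -244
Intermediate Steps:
Function('q')(V, m) = Add(-7, Mul(2, V), Mul(2, m)) (Function('q')(V, m) = Add(-7, Add(V, Add(Add(m, m), V))) = Add(-7, Add(V, Add(Mul(2, m), V))) = Add(-7, Add(V, Add(V, Mul(2, m)))) = Add(-7, Add(Mul(2, V), Mul(2, m))) = Add(-7, Mul(2, V), Mul(2, m)))
Function('n')(R) = Mul(4, R)
Add(Function('n')(-66), Mul(-1, Add(Mul(1, Function('q')(1, -5)), -5))) = Add(Mul(4, -66), Mul(-1, Add(Mul(1, Add(-7, Mul(2, 1), Mul(2, -5))), -5))) = Add(-264, Mul(-1, Add(Mul(1, Add(-7, 2, -10)), -5))) = Add(-264, Mul(-1, Add(Mul(1, -15), -5))) = Add(-264, Mul(-1, Add(-15, -5))) = Add(-264, Mul(-1, -20)) = Add(-264, 20) = -244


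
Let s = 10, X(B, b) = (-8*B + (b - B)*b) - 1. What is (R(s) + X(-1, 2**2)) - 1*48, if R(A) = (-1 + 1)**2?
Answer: -21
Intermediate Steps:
X(B, b) = -1 - 8*B + b*(b - B) (X(B, b) = (-8*B + b*(b - B)) - 1 = -1 - 8*B + b*(b - B))
R(A) = 0 (R(A) = 0**2 = 0)
(R(s) + X(-1, 2**2)) - 1*48 = (0 + (-1 + (2**2)**2 - 8*(-1) - 1*(-1)*2**2)) - 1*48 = (0 + (-1 + 4**2 + 8 - 1*(-1)*4)) - 48 = (0 + (-1 + 16 + 8 + 4)) - 48 = (0 + 27) - 48 = 27 - 48 = -21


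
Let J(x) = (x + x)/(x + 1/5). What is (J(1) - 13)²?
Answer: 1156/9 ≈ 128.44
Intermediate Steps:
J(x) = 2*x/(⅕ + x) (J(x) = (2*x)/(x + ⅕) = (2*x)/(⅕ + x) = 2*x/(⅕ + x))
(J(1) - 13)² = (10*1/(1 + 5*1) - 13)² = (10*1/(1 + 5) - 13)² = (10*1/6 - 13)² = (10*1*(⅙) - 13)² = (5/3 - 13)² = (-34/3)² = 1156/9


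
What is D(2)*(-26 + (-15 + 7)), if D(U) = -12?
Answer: 408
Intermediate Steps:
D(2)*(-26 + (-15 + 7)) = -12*(-26 + (-15 + 7)) = -12*(-26 - 8) = -12*(-34) = 408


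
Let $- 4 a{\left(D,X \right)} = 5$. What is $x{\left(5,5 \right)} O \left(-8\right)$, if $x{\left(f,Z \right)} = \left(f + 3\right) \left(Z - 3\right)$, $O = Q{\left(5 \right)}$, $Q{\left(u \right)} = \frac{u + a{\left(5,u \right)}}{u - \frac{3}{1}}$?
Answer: $-240$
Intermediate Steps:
$a{\left(D,X \right)} = - \frac{5}{4}$ ($a{\left(D,X \right)} = \left(- \frac{1}{4}\right) 5 = - \frac{5}{4}$)
$Q{\left(u \right)} = \frac{- \frac{5}{4} + u}{-3 + u}$ ($Q{\left(u \right)} = \frac{u - \frac{5}{4}}{u - \frac{3}{1}} = \frac{- \frac{5}{4} + u}{u - 3} = \frac{- \frac{5}{4} + u}{-3 + u}$)
$O = \frac{15}{8}$ ($O = \frac{- \frac{5}{4} + 5}{-3 + 5} = \frac{1}{2} \cdot \frac{15}{4} = \frac{15}{8} \approx 1.875$)
$x{\left(f,Z \right)} = \left(-3 + Z\right) \left(3 + f\right)$ ($x{\left(f,Z \right)} = \left(3 + f\right) \left(-3 + Z\right) = \left(-3 + Z\right) \left(3 + f\right)$)
$x{\left(5,5 \right)} O \left(-8\right) = \left(-9 - 15 + 3 \cdot 5 + 5 \cdot 5\right) \frac{15}{8} \left(-8\right) = \left(-9 - 15 + 15 + 25\right) \frac{15}{8} \left(-8\right) = 16 \cdot \frac{15}{8} \left(-8\right) = 30 \left(-8\right) = -240$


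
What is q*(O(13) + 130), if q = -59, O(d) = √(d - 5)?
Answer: -7670 - 118*√2 ≈ -7836.9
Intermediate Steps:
O(d) = √(-5 + d)
q*(O(13) + 130) = -59*(√(-5 + 13) + 130) = -59*(√8 + 130) = -59*(2*√2 + 130) = -59*(130 + 2*√2) = -7670 - 118*√2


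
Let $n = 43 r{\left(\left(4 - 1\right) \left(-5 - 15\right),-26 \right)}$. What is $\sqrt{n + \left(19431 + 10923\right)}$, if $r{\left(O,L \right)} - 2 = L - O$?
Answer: $\sqrt{31902} \approx 178.61$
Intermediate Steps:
$r{\left(O,L \right)} = 2 + L - O$ ($r{\left(O,L \right)} = 2 + \left(L - O\right) = 2 + L - O$)
$n = 1548$ ($n = 43 \left(2 - 26 - \left(4 - 1\right) \left(-5 - 15\right)\right) = 43 \left(2 - 26 - 3 \left(-20\right)\right) = 43 \left(2 - 26 - -60\right) = 43 \left(2 - 26 + 60\right) = 43 \cdot 36 = 1548$)
$\sqrt{n + \left(19431 + 10923\right)} = \sqrt{1548 + \left(19431 + 10923\right)} = \sqrt{1548 + 30354} = \sqrt{31902}$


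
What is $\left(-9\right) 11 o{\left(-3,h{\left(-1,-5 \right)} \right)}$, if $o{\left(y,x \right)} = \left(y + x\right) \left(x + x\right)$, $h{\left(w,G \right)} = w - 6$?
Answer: $-13860$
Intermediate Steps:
$h{\left(w,G \right)} = -6 + w$ ($h{\left(w,G \right)} = w - 6 = -6 + w$)
$o{\left(y,x \right)} = 2 x \left(x + y\right)$ ($o{\left(y,x \right)} = \left(x + y\right) 2 x = 2 x \left(x + y\right)$)
$\left(-9\right) 11 o{\left(-3,h{\left(-1,-5 \right)} \right)} = \left(-9\right) 11 \cdot 2 \left(-6 - 1\right) \left(\left(-6 - 1\right) - 3\right) = - 99 \cdot 2 \left(-7\right) \left(-7 - 3\right) = - 99 \cdot 2 \left(-7\right) \left(-10\right) = \left(-99\right) 140 = -13860$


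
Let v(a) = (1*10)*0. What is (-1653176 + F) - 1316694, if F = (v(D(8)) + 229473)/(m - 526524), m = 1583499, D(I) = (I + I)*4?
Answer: -1046359371259/352325 ≈ -2.9699e+6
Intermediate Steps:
D(I) = 8*I (D(I) = (2*I)*4 = 8*I)
v(a) = 0 (v(a) = 10*0 = 0)
F = 76491/352325 (F = (0 + 229473)/(1583499 - 526524) = 229473/1056975 = 229473*(1/1056975) = 76491/352325 ≈ 0.21710)
(-1653176 + F) - 1316694 = (-1653176 + 76491/352325) - 1316694 = -582455157709/352325 - 1316694 = -1046359371259/352325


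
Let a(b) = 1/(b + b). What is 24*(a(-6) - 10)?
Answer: -242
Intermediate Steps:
a(b) = 1/(2*b)
24*(a(-6) - 10) = 24*((1/2)/(-6) - 10) = 24*((1/2)*(-1/6) - 10) = 24*(-1/12 - 10) = 24*(-121/12) = -242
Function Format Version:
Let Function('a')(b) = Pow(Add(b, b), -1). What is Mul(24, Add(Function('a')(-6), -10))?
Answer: -242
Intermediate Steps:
Function('a')(b) = Mul(Rational(1, 2), Pow(b, -1)) (Function('a')(b) = Pow(Mul(2, b), -1) = Mul(Rational(1, 2), Pow(b, -1)))
Mul(24, Add(Function('a')(-6), -10)) = Mul(24, Add(Mul(Rational(1, 2), Pow(-6, -1)), -10)) = Mul(24, Add(Mul(Rational(1, 2), Rational(-1, 6)), -10)) = Mul(24, Add(Rational(-1, 12), -10)) = Mul(24, Rational(-121, 12)) = -242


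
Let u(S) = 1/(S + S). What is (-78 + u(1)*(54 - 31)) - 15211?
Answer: -30555/2 ≈ -15278.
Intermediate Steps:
u(S) = 1/(2*S)
(-78 + u(1)*(54 - 31)) - 15211 = (-78 + ((½)/1)*(54 - 31)) - 15211 = (-78 + ((½)*1)*23) - 15211 = (-78 + (½)*23) - 15211 = (-78 + 23/2) - 15211 = -133/2 - 15211 = -30555/2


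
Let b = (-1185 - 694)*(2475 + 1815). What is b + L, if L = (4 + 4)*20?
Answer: -8060750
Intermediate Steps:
L = 160 (L = 8*20 = 160)
b = -8060910 (b = -1879*4290 = -8060910)
b + L = -8060910 + 160 = -8060750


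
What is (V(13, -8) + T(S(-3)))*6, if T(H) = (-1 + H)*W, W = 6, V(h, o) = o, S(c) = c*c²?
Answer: -1056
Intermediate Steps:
S(c) = c³
T(H) = -6 + 6*H (T(H) = (-1 + H)*6 = -6 + 6*H)
(V(13, -8) + T(S(-3)))*6 = (-8 + (-6 + 6*(-3)³))*6 = (-8 + (-6 + 6*(-27)))*6 = (-8 + (-6 - 162))*6 = (-8 - 168)*6 = -176*6 = -1056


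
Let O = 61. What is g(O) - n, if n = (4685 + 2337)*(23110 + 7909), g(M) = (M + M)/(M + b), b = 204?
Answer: -57721085648/265 ≈ -2.1782e+8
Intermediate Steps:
g(M) = 2*M/(204 + M) (g(M) = (M + M)/(M + 204) = (2*M)/(204 + M) = 2*M/(204 + M))
n = 217815418 (n = 7022*31019 = 217815418)
g(O) - n = 2*61/(204 + 61) - 1*217815418 = 2*61/265 - 217815418 = 2*61*(1/265) - 217815418 = 122/265 - 217815418 = -57721085648/265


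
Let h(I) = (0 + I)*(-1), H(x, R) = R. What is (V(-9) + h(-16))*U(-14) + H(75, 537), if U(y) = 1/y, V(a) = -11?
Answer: 7513/14 ≈ 536.64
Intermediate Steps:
h(I) = -I (h(I) = I*(-1) = -I)
(V(-9) + h(-16))*U(-14) + H(75, 537) = (-11 - 1*(-16))/(-14) + 537 = (-11 + 16)*(-1/14) + 537 = 5*(-1/14) + 537 = -5/14 + 537 = 7513/14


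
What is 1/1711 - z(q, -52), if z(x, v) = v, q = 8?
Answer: 88973/1711 ≈ 52.001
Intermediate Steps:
1/1711 - z(q, -52) = 1/1711 - 1*(-52) = 1/1711 + 52 = 88973/1711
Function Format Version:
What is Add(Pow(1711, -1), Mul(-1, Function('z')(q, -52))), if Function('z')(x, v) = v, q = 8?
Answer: Rational(88973, 1711) ≈ 52.001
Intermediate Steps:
Add(Pow(1711, -1), Mul(-1, Function('z')(q, -52))) = Add(Pow(1711, -1), Mul(-1, -52)) = Add(Rational(1, 1711), 52) = Rational(88973, 1711)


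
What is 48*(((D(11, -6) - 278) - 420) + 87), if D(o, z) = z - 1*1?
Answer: -29664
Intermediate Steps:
D(o, z) = -1 + z (D(o, z) = z - 1 = -1 + z)
48*(((D(11, -6) - 278) - 420) + 87) = 48*((((-1 - 6) - 278) - 420) + 87) = 48*(((-7 - 278) - 420) + 87) = 48*((-285 - 420) + 87) = 48*(-705 + 87) = 48*(-618) = -29664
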